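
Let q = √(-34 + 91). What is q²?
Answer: 57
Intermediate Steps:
q = √57 ≈ 7.5498
q² = (√57)² = 57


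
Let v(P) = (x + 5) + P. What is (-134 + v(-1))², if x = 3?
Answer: 16129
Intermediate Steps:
v(P) = 8 + P (v(P) = (3 + 5) + P = 8 + P)
(-134 + v(-1))² = (-134 + (8 - 1))² = (-134 + 7)² = (-127)² = 16129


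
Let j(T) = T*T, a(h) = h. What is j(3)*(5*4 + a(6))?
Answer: 234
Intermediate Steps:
j(T) = T**2
j(3)*(5*4 + a(6)) = 3**2*(5*4 + 6) = 9*(20 + 6) = 9*26 = 234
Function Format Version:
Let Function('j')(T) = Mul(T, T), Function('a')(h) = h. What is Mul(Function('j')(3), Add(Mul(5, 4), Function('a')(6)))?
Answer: 234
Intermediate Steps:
Function('j')(T) = Pow(T, 2)
Mul(Function('j')(3), Add(Mul(5, 4), Function('a')(6))) = Mul(Pow(3, 2), Add(Mul(5, 4), 6)) = Mul(9, Add(20, 6)) = Mul(9, 26) = 234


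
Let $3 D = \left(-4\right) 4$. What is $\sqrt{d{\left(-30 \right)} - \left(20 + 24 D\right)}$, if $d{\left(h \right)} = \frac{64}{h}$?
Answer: $\frac{2 \sqrt{5955}}{15} \approx 10.289$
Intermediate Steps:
$D = - \frac{16}{3}$ ($D = \frac{\left(-4\right) 4}{3} = \frac{1}{3} \left(-16\right) = - \frac{16}{3} \approx -5.3333$)
$\sqrt{d{\left(-30 \right)} - \left(20 + 24 D\right)} = \sqrt{\frac{64}{-30} - -108} = \sqrt{64 \left(- \frac{1}{30}\right) + \left(-20 + 128\right)} = \sqrt{- \frac{32}{15} + 108} = \sqrt{\frac{1588}{15}} = \frac{2 \sqrt{5955}}{15}$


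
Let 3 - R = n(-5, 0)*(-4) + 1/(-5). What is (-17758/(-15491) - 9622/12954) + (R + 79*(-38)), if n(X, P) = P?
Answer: -88483743349/29510355 ≈ -2998.4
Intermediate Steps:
R = 16/5 (R = 3 - (0*(-4) + 1/(-5)) = 3 - (0 - ⅕) = 3 - 1*(-⅕) = 3 + ⅕ = 16/5 ≈ 3.2000)
(-17758/(-15491) - 9622/12954) + (R + 79*(-38)) = (-17758/(-15491) - 9622/12954) + (16/5 + 79*(-38)) = (-17758*(-1/15491) - 9622*1/12954) + (16/5 - 3002) = (17758/15491 - 283/381) - 14994/5 = 2381845/5902071 - 14994/5 = -88483743349/29510355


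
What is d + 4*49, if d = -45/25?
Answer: 971/5 ≈ 194.20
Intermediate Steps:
d = -9/5 (d = -45*1/25 = -9/5 ≈ -1.8000)
d + 4*49 = -9/5 + 4*49 = -9/5 + 196 = 971/5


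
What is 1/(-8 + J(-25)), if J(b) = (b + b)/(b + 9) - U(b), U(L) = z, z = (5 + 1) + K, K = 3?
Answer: -8/111 ≈ -0.072072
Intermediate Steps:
z = 9 (z = (5 + 1) + 3 = 6 + 3 = 9)
U(L) = 9
J(b) = -9 + 2*b/(9 + b) (J(b) = (b + b)/(b + 9) - 1*9 = (2*b)/(9 + b) - 9 = 2*b/(9 + b) - 9 = -9 + 2*b/(9 + b))
1/(-8 + J(-25)) = 1/(-8 + (-81 - 7*(-25))/(9 - 25)) = 1/(-8 + (-81 + 175)/(-16)) = 1/(-8 - 1/16*94) = 1/(-8 - 47/8) = 1/(-111/8) = -8/111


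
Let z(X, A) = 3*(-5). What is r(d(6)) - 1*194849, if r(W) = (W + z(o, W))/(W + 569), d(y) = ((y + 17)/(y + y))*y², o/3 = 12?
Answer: -62156804/319 ≈ -1.9485e+5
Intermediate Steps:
o = 36 (o = 3*12 = 36)
z(X, A) = -15
d(y) = y*(17 + y)/2 (d(y) = ((17 + y)/((2*y)))*y² = ((17 + y)*(1/(2*y)))*y² = ((17 + y)/(2*y))*y² = y*(17 + y)/2)
r(W) = (-15 + W)/(569 + W) (r(W) = (W - 15)/(W + 569) = (-15 + W)/(569 + W))
r(d(6)) - 1*194849 = (-15 + (½)*6*(17 + 6))/(569 + (½)*6*(17 + 6)) - 1*194849 = (-15 + (½)*6*23)/(569 + (½)*6*23) - 194849 = (-15 + 69)/(569 + 69) - 194849 = 54/638 - 194849 = (1/638)*54 - 194849 = 27/319 - 194849 = -62156804/319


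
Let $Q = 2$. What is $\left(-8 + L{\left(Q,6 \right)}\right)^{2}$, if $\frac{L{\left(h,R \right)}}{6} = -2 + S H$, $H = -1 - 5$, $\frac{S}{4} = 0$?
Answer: $400$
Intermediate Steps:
$S = 0$ ($S = 4 \cdot 0 = 0$)
$H = -6$
$L{\left(h,R \right)} = -12$ ($L{\left(h,R \right)} = 6 \left(-2 + 0 \left(-6\right)\right) = 6 \left(-2 + 0\right) = 6 \left(-2\right) = -12$)
$\left(-8 + L{\left(Q,6 \right)}\right)^{2} = \left(-8 - 12\right)^{2} = \left(-20\right)^{2} = 400$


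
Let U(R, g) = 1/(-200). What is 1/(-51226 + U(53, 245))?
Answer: -200/10245201 ≈ -1.9521e-5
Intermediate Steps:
U(R, g) = -1/200
1/(-51226 + U(53, 245)) = 1/(-51226 - 1/200) = 1/(-10245201/200) = -200/10245201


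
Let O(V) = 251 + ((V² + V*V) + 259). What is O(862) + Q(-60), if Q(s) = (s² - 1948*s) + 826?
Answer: 1607904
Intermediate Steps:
Q(s) = 826 + s² - 1948*s
O(V) = 510 + 2*V² (O(V) = 251 + ((V² + V²) + 259) = 251 + (2*V² + 259) = 251 + (259 + 2*V²) = 510 + 2*V²)
O(862) + Q(-60) = (510 + 2*862²) + (826 + (-60)² - 1948*(-60)) = (510 + 2*743044) + (826 + 3600 + 116880) = (510 + 1486088) + 121306 = 1486598 + 121306 = 1607904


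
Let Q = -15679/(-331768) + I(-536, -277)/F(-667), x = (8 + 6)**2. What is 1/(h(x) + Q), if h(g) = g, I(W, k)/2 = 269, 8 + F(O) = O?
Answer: 223943400/43724998541 ≈ 0.0051216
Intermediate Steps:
x = 196 (x = 14**2 = 196)
F(O) = -8 + O
I(W, k) = 538 (I(W, k) = 2*269 = 538)
Q = -167907859/223943400 (Q = -15679/(-331768) + 538/(-8 - 667) = -15679*(-1/331768) + 538/(-675) = 15679/331768 + 538*(-1/675) = 15679/331768 - 538/675 = -167907859/223943400 ≈ -0.74978)
1/(h(x) + Q) = 1/(196 - 167907859/223943400) = 1/(43724998541/223943400) = 223943400/43724998541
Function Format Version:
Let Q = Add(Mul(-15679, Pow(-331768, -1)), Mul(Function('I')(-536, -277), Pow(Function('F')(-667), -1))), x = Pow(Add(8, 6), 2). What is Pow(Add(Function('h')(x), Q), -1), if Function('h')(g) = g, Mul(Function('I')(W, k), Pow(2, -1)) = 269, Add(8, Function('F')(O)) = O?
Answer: Rational(223943400, 43724998541) ≈ 0.0051216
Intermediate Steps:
x = 196 (x = Pow(14, 2) = 196)
Function('F')(O) = Add(-8, O)
Function('I')(W, k) = 538 (Function('I')(W, k) = Mul(2, 269) = 538)
Q = Rational(-167907859, 223943400) (Q = Add(Mul(-15679, Pow(-331768, -1)), Mul(538, Pow(Add(-8, -667), -1))) = Add(Mul(-15679, Rational(-1, 331768)), Mul(538, Pow(-675, -1))) = Add(Rational(15679, 331768), Mul(538, Rational(-1, 675))) = Add(Rational(15679, 331768), Rational(-538, 675)) = Rational(-167907859, 223943400) ≈ -0.74978)
Pow(Add(Function('h')(x), Q), -1) = Pow(Add(196, Rational(-167907859, 223943400)), -1) = Pow(Rational(43724998541, 223943400), -1) = Rational(223943400, 43724998541)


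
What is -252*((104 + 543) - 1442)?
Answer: 200340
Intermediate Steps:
-252*((104 + 543) - 1442) = -252*(647 - 1442) = -252*(-795) = 200340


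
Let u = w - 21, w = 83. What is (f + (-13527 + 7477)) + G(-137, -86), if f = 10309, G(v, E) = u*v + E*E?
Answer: 3161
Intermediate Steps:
u = 62 (u = 83 - 21 = 62)
G(v, E) = E² + 62*v (G(v, E) = 62*v + E*E = 62*v + E² = E² + 62*v)
(f + (-13527 + 7477)) + G(-137, -86) = (10309 + (-13527 + 7477)) + ((-86)² + 62*(-137)) = (10309 - 6050) + (7396 - 8494) = 4259 - 1098 = 3161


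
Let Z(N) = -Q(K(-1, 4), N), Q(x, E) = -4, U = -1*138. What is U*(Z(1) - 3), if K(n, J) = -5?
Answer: -138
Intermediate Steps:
U = -138
Z(N) = 4 (Z(N) = -1*(-4) = 4)
U*(Z(1) - 3) = -138*(4 - 3) = -138*1 = -138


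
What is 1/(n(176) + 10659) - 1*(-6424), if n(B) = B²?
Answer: 267463241/41635 ≈ 6424.0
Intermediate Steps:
1/(n(176) + 10659) - 1*(-6424) = 1/(176² + 10659) - 1*(-6424) = 1/(30976 + 10659) + 6424 = 1/41635 + 6424 = 267463241/41635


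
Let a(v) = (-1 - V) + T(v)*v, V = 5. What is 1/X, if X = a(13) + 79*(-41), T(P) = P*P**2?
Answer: 1/25316 ≈ 3.9501e-5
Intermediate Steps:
T(P) = P**3
a(v) = -6 + v**4 (a(v) = (-1 - 1*5) + v**3*v = (-1 - 5) + v**4 = -6 + v**4)
X = 25316 (X = (-6 + 13**4) + 79*(-41) = (-6 + 28561) - 3239 = 28555 - 3239 = 25316)
1/X = 1/25316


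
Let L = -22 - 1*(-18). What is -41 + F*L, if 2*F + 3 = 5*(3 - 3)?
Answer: -35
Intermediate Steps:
L = -4 (L = -22 + 18 = -4)
F = -3/2 (F = -3/2 + (5*(3 - 3))/2 = -3/2 + (5*0)/2 = -3/2 + (½)*0 = -3/2 + 0 = -3/2 ≈ -1.5000)
-41 + F*L = -41 - 3/2*(-4) = -41 + 6 = -35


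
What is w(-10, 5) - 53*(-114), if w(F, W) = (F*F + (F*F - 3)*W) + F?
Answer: 6617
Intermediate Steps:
w(F, W) = F + F**2 + W*(-3 + F**2) (w(F, W) = (F**2 + (F**2 - 3)*W) + F = (F**2 + (-3 + F**2)*W) + F = (F**2 + W*(-3 + F**2)) + F = F + F**2 + W*(-3 + F**2))
w(-10, 5) - 53*(-114) = (-10 + (-10)**2 - 3*5 + 5*(-10)**2) - 53*(-114) = (-10 + 100 - 15 + 5*100) + 6042 = (-10 + 100 - 15 + 500) + 6042 = 575 + 6042 = 6617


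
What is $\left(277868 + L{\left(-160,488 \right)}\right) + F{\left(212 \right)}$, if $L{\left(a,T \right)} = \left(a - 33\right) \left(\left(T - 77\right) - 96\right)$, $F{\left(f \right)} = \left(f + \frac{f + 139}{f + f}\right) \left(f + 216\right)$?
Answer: $\frac{32665311}{106} \approx 3.0816 \cdot 10^{5}$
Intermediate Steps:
$F{\left(f \right)} = \left(216 + f\right) \left(f + \frac{139 + f}{2 f}\right)$ ($F{\left(f \right)} = \left(f + \frac{139 + f}{2 f}\right) \left(216 + f\right) = \left(216 + f\right) \left(f + \frac{139 + f}{2 f}\right)$)
$L{\left(a,T \right)} = \left(-173 + T\right) \left(-33 + a\right)$ ($L{\left(a,T \right)} = \left(-33 + a\right) \left(\left(-77 + T\right) - 96\right) = \left(-33 + a\right) \left(-173 + T\right) = \left(-173 + T\right) \left(-33 + a\right)$)
$\left(277868 + L{\left(-160,488 \right)}\right) + F{\left(212 \right)} = \left(277868 + \left(5709 - -27680 - 16104 + 488 \left(-160\right)\right)\right) + \left(\frac{355}{2} + 212^{2} + \frac{15012}{212} + \frac{433}{2} \cdot 212\right) = \left(277868 + \left(5709 + 27680 - 16104 - 78080\right)\right) + \left(\frac{355}{2} + 44944 + 15012 \cdot \frac{1}{212} + 45898\right) = \left(277868 - 60795\right) + \left(\frac{355}{2} + 44944 + \frac{3753}{53} + 45898\right) = 217073 + \frac{9655573}{106} = \frac{32665311}{106}$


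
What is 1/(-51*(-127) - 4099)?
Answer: 1/2378 ≈ 0.00042052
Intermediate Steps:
1/(-51*(-127) - 4099) = 1/(6477 - 4099) = 1/2378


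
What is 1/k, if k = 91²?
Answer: 1/8281 ≈ 0.00012076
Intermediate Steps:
k = 8281
1/k = 1/8281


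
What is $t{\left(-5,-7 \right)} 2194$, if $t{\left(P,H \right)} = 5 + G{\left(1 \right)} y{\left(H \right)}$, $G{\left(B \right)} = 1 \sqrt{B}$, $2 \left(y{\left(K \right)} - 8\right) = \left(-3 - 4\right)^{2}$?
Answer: $82275$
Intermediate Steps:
$y{\left(K \right)} = \frac{65}{2}$ ($y{\left(K \right)} = 8 + \frac{\left(-3 - 4\right)^{2}}{2} = 8 + \frac{\left(-7\right)^{2}}{2} = 8 + \frac{1}{2} \cdot 49 = 8 + \frac{49}{2} = \frac{65}{2}$)
$G{\left(B \right)} = \sqrt{B}$
$t{\left(P,H \right)} = \frac{75}{2}$ ($t{\left(P,H \right)} = 5 + \sqrt{1} \cdot \frac{65}{2} = 5 + 1 \cdot \frac{65}{2} = 5 + \frac{65}{2} = \frac{75}{2}$)
$t{\left(-5,-7 \right)} 2194 = \frac{75}{2} \cdot 2194 = 82275$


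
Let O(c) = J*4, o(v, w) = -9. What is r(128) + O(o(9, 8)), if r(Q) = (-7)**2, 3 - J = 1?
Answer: 57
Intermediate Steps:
J = 2 (J = 3 - 1*1 = 3 - 1 = 2)
r(Q) = 49
O(c) = 8 (O(c) = 2*4 = 8)
r(128) + O(o(9, 8)) = 49 + 8 = 57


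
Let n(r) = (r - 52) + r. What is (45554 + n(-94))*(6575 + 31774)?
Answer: 1737746586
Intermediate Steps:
n(r) = -52 + 2*r (n(r) = (-52 + r) + r = -52 + 2*r)
(45554 + n(-94))*(6575 + 31774) = (45554 + (-52 + 2*(-94)))*(6575 + 31774) = (45554 + (-52 - 188))*38349 = (45554 - 240)*38349 = 45314*38349 = 1737746586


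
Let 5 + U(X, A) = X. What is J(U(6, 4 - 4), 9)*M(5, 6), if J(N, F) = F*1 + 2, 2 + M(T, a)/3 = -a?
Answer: -264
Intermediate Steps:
M(T, a) = -6 - 3*a (M(T, a) = -6 + 3*(-a) = -6 - 3*a)
U(X, A) = -5 + X
J(N, F) = 2 + F (J(N, F) = F + 2 = 2 + F)
J(U(6, 4 - 4), 9)*M(5, 6) = (2 + 9)*(-6 - 3*6) = 11*(-6 - 18) = 11*(-24) = -264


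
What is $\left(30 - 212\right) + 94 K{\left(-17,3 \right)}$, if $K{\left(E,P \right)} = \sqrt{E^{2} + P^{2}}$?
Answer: $-182 + 94 \sqrt{298} \approx 1440.7$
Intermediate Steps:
$\left(30 - 212\right) + 94 K{\left(-17,3 \right)} = \left(30 - 212\right) + 94 \sqrt{\left(-17\right)^{2} + 3^{2}} = -182 + 94 \sqrt{289 + 9} = -182 + 94 \sqrt{298}$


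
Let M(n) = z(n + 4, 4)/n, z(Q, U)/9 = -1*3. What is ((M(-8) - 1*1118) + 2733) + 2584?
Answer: 33619/8 ≈ 4202.4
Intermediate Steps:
z(Q, U) = -27 (z(Q, U) = 9*(-1*3) = 9*(-3) = -27)
M(n) = -27/n
((M(-8) - 1*1118) + 2733) + 2584 = ((-27/(-8) - 1*1118) + 2733) + 2584 = ((-27*(-⅛) - 1118) + 2733) + 2584 = ((27/8 - 1118) + 2733) + 2584 = (-8917/8 + 2733) + 2584 = 12947/8 + 2584 = 33619/8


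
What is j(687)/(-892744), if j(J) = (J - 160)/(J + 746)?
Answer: -527/1279302152 ≈ -4.1194e-7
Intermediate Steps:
j(J) = (-160 + J)/(746 + J)
j(687)/(-892744) = ((-160 + 687)/(746 + 687))/(-892744) = (527/1433)*(-1/892744) = -527/1279302152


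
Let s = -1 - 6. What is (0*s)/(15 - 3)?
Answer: 0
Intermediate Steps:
s = -7
(0*s)/(15 - 3) = (0*(-7))/(15 - 3) = 0/12 = 0*(1/12) = 0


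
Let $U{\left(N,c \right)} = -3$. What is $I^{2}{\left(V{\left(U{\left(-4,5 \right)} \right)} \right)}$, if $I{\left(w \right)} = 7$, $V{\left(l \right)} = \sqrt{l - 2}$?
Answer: $49$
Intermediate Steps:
$V{\left(l \right)} = \sqrt{-2 + l}$
$I^{2}{\left(V{\left(U{\left(-4,5 \right)} \right)} \right)} = 7^{2} = 49$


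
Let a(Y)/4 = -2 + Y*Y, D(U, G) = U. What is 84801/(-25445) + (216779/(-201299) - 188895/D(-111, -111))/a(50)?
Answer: -106940591041776/33815062547245 ≈ -3.1625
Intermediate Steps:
a(Y) = -8 + 4*Y² (a(Y) = 4*(-2 + Y*Y) = 4*(-2 + Y²) = -8 + 4*Y²)
84801/(-25445) + (216779/(-201299) - 188895/D(-111, -111))/a(50) = 84801/(-25445) + (216779/(-201299) - 188895/(-111))/(-8 + 4*50²) = 84801*(-1/25445) + (216779*(-1/201299) - 188895*(-1/111))/(-8 + 4*2500) = -84801/25445 + (-216779/201299 + 62965/37)/(-8 + 10000) = -84801/25445 + (12666770712/7448063)/9992 = -84801/25445 + (12666770712/7448063)*(1/9992) = -84801/25445 + 1583346339/9302630687 = -106940591041776/33815062547245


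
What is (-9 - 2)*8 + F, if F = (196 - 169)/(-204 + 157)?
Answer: -4163/47 ≈ -88.574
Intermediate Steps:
F = -27/47 (F = 27/(-47) = 27*(-1/47) = -27/47 ≈ -0.57447)
(-9 - 2)*8 + F = (-9 - 2)*8 - 27/47 = -11*8 - 27/47 = -88 - 27/47 = -4163/47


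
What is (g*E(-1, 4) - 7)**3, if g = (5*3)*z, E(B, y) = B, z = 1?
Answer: -10648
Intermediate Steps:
g = 15 (g = (5*3)*1 = 15*1 = 15)
(g*E(-1, 4) - 7)**3 = (15*(-1) - 7)**3 = (-15 - 7)**3 = (-22)**3 = -10648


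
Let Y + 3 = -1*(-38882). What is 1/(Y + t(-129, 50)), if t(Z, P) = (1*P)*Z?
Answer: 1/32429 ≈ 3.0837e-5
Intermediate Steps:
t(Z, P) = P*Z
Y = 38879 (Y = -3 - 1*(-38882) = -3 + 38882 = 38879)
1/(Y + t(-129, 50)) = 1/(38879 + 50*(-129)) = 1/(38879 - 6450) = 1/32429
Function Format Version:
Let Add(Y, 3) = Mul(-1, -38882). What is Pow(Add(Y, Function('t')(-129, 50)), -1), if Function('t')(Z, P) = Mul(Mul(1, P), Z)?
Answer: Rational(1, 32429) ≈ 3.0837e-5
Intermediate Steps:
Function('t')(Z, P) = Mul(P, Z)
Y = 38879 (Y = Add(-3, Mul(-1, -38882)) = Add(-3, 38882) = 38879)
Pow(Add(Y, Function('t')(-129, 50)), -1) = Pow(Add(38879, Mul(50, -129)), -1) = Pow(Add(38879, -6450), -1) = Pow(32429, -1) = Rational(1, 32429)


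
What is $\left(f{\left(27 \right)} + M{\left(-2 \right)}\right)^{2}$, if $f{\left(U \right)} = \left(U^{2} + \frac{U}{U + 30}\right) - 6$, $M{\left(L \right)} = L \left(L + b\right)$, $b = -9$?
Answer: $\frac{200618896}{361} \approx 5.5573 \cdot 10^{5}$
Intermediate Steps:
$M{\left(L \right)} = L \left(-9 + L\right)$ ($M{\left(L \right)} = L \left(L - 9\right) = L \left(-9 + L\right)$)
$f{\left(U \right)} = -6 + U^{2} + \frac{U}{30 + U}$ ($f{\left(U \right)} = \left(U^{2} + \frac{U}{30 + U}\right) - 6 = -6 + U^{2} + \frac{U}{30 + U}$)
$\left(f{\left(27 \right)} + M{\left(-2 \right)}\right)^{2} = \left(\frac{-180 + 27^{3} - 135 + 30 \cdot 27^{2}}{30 + 27} - 2 \left(-9 - 2\right)\right)^{2} = \left(\frac{-180 + 19683 - 135 + 30 \cdot 729}{57} - -22\right)^{2} = \left(\frac{-180 + 19683 - 135 + 21870}{57} + 22\right)^{2} = \left(\frac{1}{57} \cdot 41238 + 22\right)^{2} = \left(\frac{13746}{19} + 22\right)^{2} = \left(\frac{14164}{19}\right)^{2} = \frac{200618896}{361}$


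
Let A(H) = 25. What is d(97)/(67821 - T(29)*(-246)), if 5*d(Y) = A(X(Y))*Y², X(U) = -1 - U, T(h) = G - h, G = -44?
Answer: 47045/49863 ≈ 0.94349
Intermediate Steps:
T(h) = -44 - h
d(Y) = 5*Y² (d(Y) = (25*Y²)/5 = 5*Y²)
d(97)/(67821 - T(29)*(-246)) = (5*97²)/(67821 - (-44 - 1*29)*(-246)) = (5*9409)/(67821 - (-44 - 29)*(-246)) = 47045/(67821 - (-73)*(-246)) = 47045/(67821 - 1*17958) = 47045/(67821 - 17958) = 47045/49863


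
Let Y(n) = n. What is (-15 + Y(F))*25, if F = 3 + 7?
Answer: -125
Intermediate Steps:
F = 10
(-15 + Y(F))*25 = (-15 + 10)*25 = -5*25 = -125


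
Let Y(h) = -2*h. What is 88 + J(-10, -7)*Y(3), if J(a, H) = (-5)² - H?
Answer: -104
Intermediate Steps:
J(a, H) = 25 - H
88 + J(-10, -7)*Y(3) = 88 + (25 - 1*(-7))*(-2*3) = 88 + (25 + 7)*(-6) = 88 + 32*(-6) = 88 - 192 = -104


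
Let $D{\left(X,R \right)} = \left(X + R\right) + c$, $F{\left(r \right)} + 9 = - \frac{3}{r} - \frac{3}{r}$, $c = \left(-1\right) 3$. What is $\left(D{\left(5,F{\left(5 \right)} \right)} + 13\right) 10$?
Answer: $48$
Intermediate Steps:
$c = -3$
$F{\left(r \right)} = -9 - \frac{6}{r}$
$D{\left(X,R \right)} = -3 + R + X$ ($D{\left(X,R \right)} = \left(X + R\right) - 3 = \left(R + X\right) - 3 = -3 + R + X$)
$\left(D{\left(5,F{\left(5 \right)} \right)} + 13\right) 10 = \left(\left(-3 - \left(9 + \frac{6}{5}\right) + 5\right) + 13\right) 10 = \left(\left(-3 - \frac{51}{5} + 5\right) + 13\right) 10 = \left(- \frac{41}{5} + 13\right) 10 = \frac{24}{5} \cdot 10 = 48$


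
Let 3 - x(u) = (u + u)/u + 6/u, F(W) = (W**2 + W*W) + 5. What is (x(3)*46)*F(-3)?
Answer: -1058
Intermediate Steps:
F(W) = 5 + 2*W**2 (F(W) = (W**2 + W**2) + 5 = 2*W**2 + 5 = 5 + 2*W**2)
x(u) = 1 - 6/u (x(u) = 3 - ((u + u)/u + 6/u) = 3 - ((2*u)/u + 6/u) = 3 - (2 + 6/u) = 3 + (-2 - 6/u) = 1 - 6/u)
(x(3)*46)*F(-3) = (((-6 + 3)/3)*46)*(5 + 2*(-3)**2) = (((1/3)*(-3))*46)*(5 + 2*9) = (-1*46)*(5 + 18) = -46*23 = -1058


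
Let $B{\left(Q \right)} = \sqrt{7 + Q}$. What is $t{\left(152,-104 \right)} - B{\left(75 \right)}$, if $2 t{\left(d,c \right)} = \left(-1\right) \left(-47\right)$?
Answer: $\frac{47}{2} - \sqrt{82} \approx 14.445$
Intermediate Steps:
$t{\left(d,c \right)} = \frac{47}{2}$ ($t{\left(d,c \right)} = \frac{\left(-1\right) \left(-47\right)}{2} = \frac{1}{2} \cdot 47 = \frac{47}{2}$)
$t{\left(152,-104 \right)} - B{\left(75 \right)} = \frac{47}{2} - \sqrt{7 + 75} = \frac{47}{2} - \sqrt{82}$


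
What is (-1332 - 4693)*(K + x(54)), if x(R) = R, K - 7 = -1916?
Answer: 11176375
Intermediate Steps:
K = -1909 (K = 7 - 1916 = -1909)
(-1332 - 4693)*(K + x(54)) = (-1332 - 4693)*(-1909 + 54) = -6025*(-1855) = 11176375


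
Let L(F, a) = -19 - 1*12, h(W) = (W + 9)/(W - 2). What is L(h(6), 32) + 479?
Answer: 448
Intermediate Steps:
h(W) = (9 + W)/(-2 + W)
L(F, a) = -31 (L(F, a) = -19 - 12 = -31)
L(h(6), 32) + 479 = -31 + 479 = 448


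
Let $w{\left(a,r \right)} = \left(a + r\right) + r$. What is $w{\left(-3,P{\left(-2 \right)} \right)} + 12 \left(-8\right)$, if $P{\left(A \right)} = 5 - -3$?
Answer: $-83$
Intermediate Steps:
$P{\left(A \right)} = 8$ ($P{\left(A \right)} = 5 + 3 = 8$)
$w{\left(a,r \right)} = a + 2 r$
$w{\left(-3,P{\left(-2 \right)} \right)} + 12 \left(-8\right) = \left(-3 + 2 \cdot 8\right) + 12 \left(-8\right) = \left(-3 + 16\right) - 96 = 13 - 96 = -83$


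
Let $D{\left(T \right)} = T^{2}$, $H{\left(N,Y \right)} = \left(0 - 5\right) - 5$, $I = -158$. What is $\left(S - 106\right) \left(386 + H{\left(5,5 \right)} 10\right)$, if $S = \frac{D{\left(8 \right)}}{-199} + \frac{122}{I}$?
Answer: $- \frac{481515606}{15721} \approx -30629.0$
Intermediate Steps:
$H{\left(N,Y \right)} = -10$ ($H{\left(N,Y \right)} = -5 - 5 = -10$)
$S = - \frac{17195}{15721}$ ($S = \frac{8^{2}}{-199} + \frac{122}{-158} = 64 \left(- \frac{1}{199}\right) + 122 \left(- \frac{1}{158}\right) = - \frac{64}{199} - \frac{61}{79} = - \frac{17195}{15721} \approx -1.0938$)
$\left(S - 106\right) \left(386 + H{\left(5,5 \right)} 10\right) = \left(- \frac{17195}{15721} - 106\right) \left(386 - 100\right) = - \frac{1683621 \left(386 - 100\right)}{15721} = \left(- \frac{1683621}{15721}\right) 286 = - \frac{481515606}{15721}$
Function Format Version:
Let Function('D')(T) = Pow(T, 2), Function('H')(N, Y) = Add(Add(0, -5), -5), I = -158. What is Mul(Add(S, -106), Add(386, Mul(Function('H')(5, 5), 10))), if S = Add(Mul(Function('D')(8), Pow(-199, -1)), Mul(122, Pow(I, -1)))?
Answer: Rational(-481515606, 15721) ≈ -30629.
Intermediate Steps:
Function('H')(N, Y) = -10 (Function('H')(N, Y) = Add(-5, -5) = -10)
S = Rational(-17195, 15721) (S = Add(Mul(Pow(8, 2), Pow(-199, -1)), Mul(122, Pow(-158, -1))) = Add(Mul(64, Rational(-1, 199)), Mul(122, Rational(-1, 158))) = Add(Rational(-64, 199), Rational(-61, 79)) = Rational(-17195, 15721) ≈ -1.0938)
Mul(Add(S, -106), Add(386, Mul(Function('H')(5, 5), 10))) = Mul(Add(Rational(-17195, 15721), -106), Add(386, Mul(-10, 10))) = Mul(Rational(-1683621, 15721), Add(386, -100)) = Mul(Rational(-1683621, 15721), 286) = Rational(-481515606, 15721)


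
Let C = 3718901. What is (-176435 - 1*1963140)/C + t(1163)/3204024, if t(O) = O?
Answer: -6850924567937/11915448057624 ≈ -0.57496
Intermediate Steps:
(-176435 - 1*1963140)/C + t(1163)/3204024 = (-176435 - 1*1963140)/3718901 + 1163/3204024 = (-176435 - 1963140)*(1/3718901) + 1163*(1/3204024) = -2139575*1/3718901 + 1163/3204024 = -2139575/3718901 + 1163/3204024 = -6850924567937/11915448057624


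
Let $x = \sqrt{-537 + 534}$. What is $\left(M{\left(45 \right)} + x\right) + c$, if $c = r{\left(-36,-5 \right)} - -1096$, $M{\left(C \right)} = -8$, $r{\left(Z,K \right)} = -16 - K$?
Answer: $1077 + i \sqrt{3} \approx 1077.0 + 1.732 i$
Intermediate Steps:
$x = i \sqrt{3}$ ($x = \sqrt{-3} = i \sqrt{3} \approx 1.732 i$)
$c = 1085$ ($c = \left(-16 - -5\right) - -1096 = \left(-16 + 5\right) + 1096 = -11 + 1096 = 1085$)
$\left(M{\left(45 \right)} + x\right) + c = \left(-8 + i \sqrt{3}\right) + 1085 = 1077 + i \sqrt{3}$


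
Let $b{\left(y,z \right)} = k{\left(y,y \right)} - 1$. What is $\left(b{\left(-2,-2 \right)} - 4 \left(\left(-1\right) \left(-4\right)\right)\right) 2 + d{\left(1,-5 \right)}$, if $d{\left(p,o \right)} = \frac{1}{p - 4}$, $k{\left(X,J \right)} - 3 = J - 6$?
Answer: $- \frac{133}{3} \approx -44.333$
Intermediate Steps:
$k{\left(X,J \right)} = -3 + J$ ($k{\left(X,J \right)} = 3 + \left(J - 6\right) = 3 + \left(-6 + J\right) = -3 + J$)
$b{\left(y,z \right)} = -4 + y$ ($b{\left(y,z \right)} = \left(-3 + y\right) - 1 = -4 + y$)
$d{\left(p,o \right)} = \frac{1}{-4 + p}$
$\left(b{\left(-2,-2 \right)} - 4 \left(\left(-1\right) \left(-4\right)\right)\right) 2 + d{\left(1,-5 \right)} = \left(\left(-4 - 2\right) - 4 \left(\left(-1\right) \left(-4\right)\right)\right) 2 + \frac{1}{-4 + 1} = \left(-6 - 16\right) 2 + \frac{1}{-3} = \left(-6 - 16\right) 2 - \frac{1}{3} = \left(-22\right) 2 - \frac{1}{3} = -44 - \frac{1}{3} = - \frac{133}{3}$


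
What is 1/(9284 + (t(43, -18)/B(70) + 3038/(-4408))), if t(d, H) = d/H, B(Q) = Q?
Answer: 347130/3222503831 ≈ 0.00010772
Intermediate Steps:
1/(9284 + (t(43, -18)/B(70) + 3038/(-4408))) = 1/(9284 + ((43/(-18))/70 + 3038/(-4408))) = 1/(9284 + ((43*(-1/18))*(1/70) + 3038*(-1/4408))) = 1/(9284 + (-43/18*1/70 - 1519/2204)) = 1/(9284 + (-43/1260 - 1519/2204)) = 1/(9284 - 251089/347130) = 1/(3222503831/347130) = 347130/3222503831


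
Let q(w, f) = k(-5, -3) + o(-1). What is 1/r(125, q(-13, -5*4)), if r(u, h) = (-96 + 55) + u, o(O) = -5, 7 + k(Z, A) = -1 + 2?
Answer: 1/84 ≈ 0.011905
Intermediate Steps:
k(Z, A) = -6 (k(Z, A) = -7 + (-1 + 2) = -7 + 1 = -6)
q(w, f) = -11 (q(w, f) = -6 - 5 = -11)
r(u, h) = -41 + u
1/r(125, q(-13, -5*4)) = 1/(-41 + 125) = 1/84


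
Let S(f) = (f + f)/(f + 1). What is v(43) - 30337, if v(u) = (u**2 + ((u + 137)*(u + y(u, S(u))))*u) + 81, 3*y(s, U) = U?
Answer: 3404013/11 ≈ 3.0946e+5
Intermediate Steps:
S(f) = 2*f/(1 + f) (S(f) = (2*f)/(1 + f) = 2*f/(1 + f))
y(s, U) = U/3
v(u) = 81 + u**2 + u*(137 + u)*(u + 2*u/(3*(1 + u))) (v(u) = (u**2 + ((u + 137)*(u + (2*u/(1 + u))/3))*u) + 81 = (u**2 + ((137 + u)*(u + 2*u/(3*(1 + u))))*u) + 81 = (u**2 + u*(137 + u)*(u + 2*u/(3*(1 + u)))) + 81 = 81 + u**2 + u*(137 + u)*(u + 2*u/(3*(1 + u))))
v(43) - 30337 = (243 + 3*43**4 + 243*43 + 419*43**3 + 688*43**2)/(3*(1 + 43)) - 30337 = (1/3)*(243 + 3*3418801 + 10449 + 419*79507 + 688*1849)/44 - 30337 = (1/3)*(1/44)*(243 + 10256403 + 10449 + 33313433 + 1272112) - 30337 = (1/3)*(1/44)*44852640 - 30337 = 3737720/11 - 30337 = 3404013/11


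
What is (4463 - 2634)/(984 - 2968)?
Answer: -59/64 ≈ -0.92188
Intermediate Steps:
(4463 - 2634)/(984 - 2968) = 1829/(-1984) = 1829*(-1/1984) = -59/64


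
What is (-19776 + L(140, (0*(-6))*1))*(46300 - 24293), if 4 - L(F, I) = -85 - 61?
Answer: -431909382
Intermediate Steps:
L(F, I) = 150 (L(F, I) = 4 - (-85 - 61) = 4 - 1*(-146) = 4 + 146 = 150)
(-19776 + L(140, (0*(-6))*1))*(46300 - 24293) = (-19776 + 150)*(46300 - 24293) = -19626*22007 = -431909382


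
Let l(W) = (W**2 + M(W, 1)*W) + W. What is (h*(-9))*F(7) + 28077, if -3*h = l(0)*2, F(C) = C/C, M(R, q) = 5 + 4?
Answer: 28077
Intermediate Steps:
M(R, q) = 9
l(W) = W**2 + 10*W (l(W) = (W**2 + 9*W) + W = W**2 + 10*W)
F(C) = 1
h = 0 (h = -0*(10 + 0)*2/3 = -0*10*2/3 = -0*2 = -1/3*0 = 0)
(h*(-9))*F(7) + 28077 = (0*(-9))*1 + 28077 = 0*1 + 28077 = 0 + 28077 = 28077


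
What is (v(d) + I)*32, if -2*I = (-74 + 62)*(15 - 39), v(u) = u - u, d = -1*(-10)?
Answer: -4608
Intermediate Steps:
d = 10
v(u) = 0
I = -144 (I = -(-74 + 62)*(15 - 39)/2 = -(-6)*(-24) = -1/2*288 = -144)
(v(d) + I)*32 = (0 - 144)*32 = -144*32 = -4608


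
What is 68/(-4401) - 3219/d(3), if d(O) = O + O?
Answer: -4722409/8802 ≈ -536.52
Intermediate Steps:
d(O) = 2*O
68/(-4401) - 3219/d(3) = 68/(-4401) - 3219/(2*3) = 68*(-1/4401) - 3219/6 = -68/4401 - 3219*⅙ = -68/4401 - 1073/2 = -4722409/8802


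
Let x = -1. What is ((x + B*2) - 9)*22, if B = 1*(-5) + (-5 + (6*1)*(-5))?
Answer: -1980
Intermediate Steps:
B = -40 (B = -5 + (-5 + 6*(-5)) = -5 + (-5 - 30) = -5 - 35 = -40)
((x + B*2) - 9)*22 = ((-1 - 40*2) - 9)*22 = ((-1 - 80) - 9)*22 = (-81 - 9)*22 = -90*22 = -1980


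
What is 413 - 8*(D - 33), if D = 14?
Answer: 565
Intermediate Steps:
413 - 8*(D - 33) = 413 - 8*(14 - 33) = 413 - 8*(-19) = 413 + 152 = 565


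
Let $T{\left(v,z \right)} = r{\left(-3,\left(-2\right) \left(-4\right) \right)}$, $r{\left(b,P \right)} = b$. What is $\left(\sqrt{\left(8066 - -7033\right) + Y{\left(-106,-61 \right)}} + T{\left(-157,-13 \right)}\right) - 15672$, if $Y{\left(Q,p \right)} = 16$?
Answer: $-15675 + \sqrt{15115} \approx -15552.0$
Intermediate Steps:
$T{\left(v,z \right)} = -3$
$\left(\sqrt{\left(8066 - -7033\right) + Y{\left(-106,-61 \right)}} + T{\left(-157,-13 \right)}\right) - 15672 = \left(\sqrt{\left(8066 - -7033\right) + 16} - 3\right) - 15672 = \left(\sqrt{\left(8066 + 7033\right) + 16} - 3\right) - 15672 = \left(\sqrt{15099 + 16} - 3\right) - 15672 = \left(\sqrt{15115} - 3\right) - 15672 = \left(-3 + \sqrt{15115}\right) - 15672 = -15675 + \sqrt{15115}$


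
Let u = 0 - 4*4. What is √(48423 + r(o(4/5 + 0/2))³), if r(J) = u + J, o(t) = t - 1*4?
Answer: √25840695/25 ≈ 203.33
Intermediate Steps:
o(t) = -4 + t (o(t) = t - 4 = -4 + t)
u = -16 (u = 0 - 16 = -16)
r(J) = -16 + J
√(48423 + r(o(4/5 + 0/2))³) = √(48423 + (-16 + (-4 + (4/5 + 0/2)))³) = √(48423 + (-16 + (-4 + (4*(⅕) + 0*(½))))³) = √(48423 + (-16 + (-4 + (⅘ + 0)))³) = √(48423 + (-16 + (-4 + ⅘))³) = √(48423 + (-16 - 16/5)³) = √(48423 + (-96/5)³) = √(48423 - 884736/125) = √(5168139/125) = √25840695/25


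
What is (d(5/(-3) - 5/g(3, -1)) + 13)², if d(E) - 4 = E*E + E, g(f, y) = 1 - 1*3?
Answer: 444889/1296 ≈ 343.28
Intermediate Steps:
g(f, y) = -2 (g(f, y) = 1 - 3 = -2)
d(E) = 4 + E + E² (d(E) = 4 + (E*E + E) = 4 + (E² + E) = 4 + (E + E²) = 4 + E + E²)
(d(5/(-3) - 5/g(3, -1)) + 13)² = ((4 + (5/(-3) - 5/(-2)) + (5/(-3) - 5/(-2))²) + 13)² = ((4 + (5*(-⅓) - 5*(-½)) + (5*(-⅓) - 5*(-½))²) + 13)² = ((4 + (-5/3 + 5/2) + (-5/3 + 5/2)²) + 13)² = ((4 + ⅚ + (⅚)²) + 13)² = ((4 + ⅚ + 25/36) + 13)² = (199/36 + 13)² = (667/36)² = 444889/1296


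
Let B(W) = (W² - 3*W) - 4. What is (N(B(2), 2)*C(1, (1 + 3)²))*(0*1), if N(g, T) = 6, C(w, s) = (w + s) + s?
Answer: 0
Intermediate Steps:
B(W) = -4 + W² - 3*W
C(w, s) = w + 2*s (C(w, s) = (s + w) + s = w + 2*s)
(N(B(2), 2)*C(1, (1 + 3)²))*(0*1) = (6*(1 + 2*(1 + 3)²))*(0*1) = (6*(1 + 2*4²))*0 = (6*(1 + 2*16))*0 = (6*(1 + 32))*0 = (6*33)*0 = 198*0 = 0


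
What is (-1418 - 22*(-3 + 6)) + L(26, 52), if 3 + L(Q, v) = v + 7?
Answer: -1428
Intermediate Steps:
L(Q, v) = 4 + v (L(Q, v) = -3 + (v + 7) = -3 + (7 + v) = 4 + v)
(-1418 - 22*(-3 + 6)) + L(26, 52) = (-1418 - 22*(-3 + 6)) + (4 + 52) = (-1418 - 22*3) + 56 = (-1418 - 66) + 56 = -1484 + 56 = -1428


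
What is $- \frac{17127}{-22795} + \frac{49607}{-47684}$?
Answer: $- \frac{314107697}{1086956780} \approx -0.28898$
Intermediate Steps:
$- \frac{17127}{-22795} + \frac{49607}{-47684} = \left(-17127\right) \left(- \frac{1}{22795}\right) + 49607 \left(- \frac{1}{47684}\right) = \frac{17127}{22795} - \frac{49607}{47684} = - \frac{314107697}{1086956780}$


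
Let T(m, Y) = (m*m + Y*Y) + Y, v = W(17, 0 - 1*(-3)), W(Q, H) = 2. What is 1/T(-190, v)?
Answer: 1/36106 ≈ 2.7696e-5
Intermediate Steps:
v = 2
T(m, Y) = Y + Y² + m² (T(m, Y) = (m² + Y²) + Y = (Y² + m²) + Y = Y + Y² + m²)
1/T(-190, v) = 1/(2 + 2² + (-190)²) = 1/(2 + 4 + 36100) = 1/36106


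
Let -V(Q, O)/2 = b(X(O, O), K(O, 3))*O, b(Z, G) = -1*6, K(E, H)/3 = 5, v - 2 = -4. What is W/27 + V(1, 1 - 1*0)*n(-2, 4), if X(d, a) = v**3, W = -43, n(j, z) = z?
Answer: 1253/27 ≈ 46.407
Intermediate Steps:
v = -2 (v = 2 - 4 = -2)
K(E, H) = 15 (K(E, H) = 3*5 = 15)
X(d, a) = -8 (X(d, a) = (-2)**3 = -8)
b(Z, G) = -6
V(Q, O) = 12*O (V(Q, O) = -(-12)*O = 12*O)
W/27 + V(1, 1 - 1*0)*n(-2, 4) = -43/27 + (12*(1 - 1*0))*4 = -43*1/27 + (12*(1 + 0))*4 = -43/27 + (12*1)*4 = -43/27 + 12*4 = -43/27 + 48 = 1253/27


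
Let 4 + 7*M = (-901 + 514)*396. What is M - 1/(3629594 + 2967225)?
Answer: -1011002092671/46177733 ≈ -21894.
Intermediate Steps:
M = -153256/7 (M = -4/7 + ((-901 + 514)*396)/7 = -4/7 + (-387*396)/7 = -4/7 + (⅐)*(-153252) = -4/7 - 153252/7 = -153256/7 ≈ -21894.)
M - 1/(3629594 + 2967225) = -153256/7 - 1/(3629594 + 2967225) = -153256/7 - 1/6596819 = -1011002092671/46177733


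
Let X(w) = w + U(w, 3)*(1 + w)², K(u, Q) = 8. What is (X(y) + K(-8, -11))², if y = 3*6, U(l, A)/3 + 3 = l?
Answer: 264745441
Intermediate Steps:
U(l, A) = -9 + 3*l
y = 18
X(w) = w + (1 + w)²*(-9 + 3*w) (X(w) = w + (-9 + 3*w)*(1 + w)² = w + (1 + w)²*(-9 + 3*w))
(X(y) + K(-8, -11))² = ((18 + 3*(1 + 18)²*(-3 + 18)) + 8)² = ((18 + 3*19²*15) + 8)² = ((18 + 3*361*15) + 8)² = ((18 + 16245) + 8)² = (16263 + 8)² = 16271² = 264745441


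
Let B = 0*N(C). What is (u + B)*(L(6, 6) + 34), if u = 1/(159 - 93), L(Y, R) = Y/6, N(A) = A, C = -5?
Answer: 35/66 ≈ 0.53030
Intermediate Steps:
L(Y, R) = Y/6 (L(Y, R) = Y*(1/6) = Y/6)
B = 0 (B = 0*(-5) = 0)
u = 1/66 ≈ 0.015152
(u + B)*(L(6, 6) + 34) = (1/66 + 0)*((1/6)*6 + 34) = (1 + 34)/66 = (1/66)*35 = 35/66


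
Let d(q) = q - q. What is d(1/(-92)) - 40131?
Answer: -40131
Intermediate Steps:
d(q) = 0
d(1/(-92)) - 40131 = 0 - 40131 = -40131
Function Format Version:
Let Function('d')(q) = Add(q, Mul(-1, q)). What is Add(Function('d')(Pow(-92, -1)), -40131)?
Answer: -40131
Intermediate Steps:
Function('d')(q) = 0
Add(Function('d')(Pow(-92, -1)), -40131) = Add(0, -40131) = -40131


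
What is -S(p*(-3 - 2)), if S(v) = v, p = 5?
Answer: 25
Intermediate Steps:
-S(p*(-3 - 2)) = -5*(-3 - 2) = -5*(-5) = -1*(-25) = 25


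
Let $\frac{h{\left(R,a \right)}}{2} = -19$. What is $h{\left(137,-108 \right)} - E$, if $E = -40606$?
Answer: $40568$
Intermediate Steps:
$h{\left(R,a \right)} = -38$ ($h{\left(R,a \right)} = 2 \left(-19\right) = -38$)
$h{\left(137,-108 \right)} - E = -38 - -40606 = -38 + 40606 = 40568$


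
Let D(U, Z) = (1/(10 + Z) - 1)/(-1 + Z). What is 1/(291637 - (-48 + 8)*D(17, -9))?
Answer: 1/291637 ≈ 3.4289e-6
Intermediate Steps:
D(U, Z) = (-1 + 1/(10 + Z))/(-1 + Z)
1/(291637 - (-48 + 8)*D(17, -9)) = 1/(291637 - (-48 + 8)*(-9 - 1*(-9))/(-10 + (-9)**2 + 9*(-9))) = 1/(291637 - (-40)*(-9 + 9)/(-10 + 81 - 81)) = 1/(291637 - (-40)*0/(-10)) = 1/(291637 - (-40)*(-1/10*0)) = 1/(291637 - (-40)*0) = 1/(291637 - 1*0) = 1/(291637 + 0) = 1/291637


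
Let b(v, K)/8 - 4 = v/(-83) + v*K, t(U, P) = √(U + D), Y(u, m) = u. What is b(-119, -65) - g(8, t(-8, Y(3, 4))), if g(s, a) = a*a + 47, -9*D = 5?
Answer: 46228114/747 ≈ 61885.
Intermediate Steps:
D = -5/9 (D = -⅑*5 = -5/9 ≈ -0.55556)
t(U, P) = √(-5/9 + U) (t(U, P) = √(U - 5/9) = √(-5/9 + U))
g(s, a) = 47 + a² (g(s, a) = a² + 47 = 47 + a²)
b(v, K) = 32 - 8*v/83 + 8*K*v (b(v, K) = 32 + 8*(v/(-83) + v*K) = 32 + 8*(-v/83 + K*v) = 32 + (-8*v/83 + 8*K*v) = 32 - 8*v/83 + 8*K*v)
b(-119, -65) - g(8, t(-8, Y(3, 4))) = (32 - 8/83*(-119) + 8*(-65)*(-119)) - (47 + (√(-5 + 9*(-8))/3)²) = (32 + 952/83 + 61880) - (47 + (√(-5 - 72)/3)²) = 5139648/83 - (47 + (√(-77)/3)²) = 5139648/83 - (47 + ((I*√77)/3)²) = 5139648/83 - (47 + (I*√77/3)²) = 5139648/83 - (47 - 77/9) = 5139648/83 - 1*346/9 = 5139648/83 - 346/9 = 46228114/747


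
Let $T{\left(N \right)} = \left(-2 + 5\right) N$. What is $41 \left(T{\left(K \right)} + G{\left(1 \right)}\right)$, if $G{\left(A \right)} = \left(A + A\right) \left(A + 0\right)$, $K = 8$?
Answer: $1066$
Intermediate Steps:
$T{\left(N \right)} = 3 N$
$G{\left(A \right)} = 2 A^{2}$ ($G{\left(A \right)} = 2 A A = 2 A^{2}$)
$41 \left(T{\left(K \right)} + G{\left(1 \right)}\right) = 41 \left(3 \cdot 8 + 2 \cdot 1^{2}\right) = 41 \left(24 + 2 \cdot 1\right) = 41 \left(24 + 2\right) = 41 \cdot 26 = 1066$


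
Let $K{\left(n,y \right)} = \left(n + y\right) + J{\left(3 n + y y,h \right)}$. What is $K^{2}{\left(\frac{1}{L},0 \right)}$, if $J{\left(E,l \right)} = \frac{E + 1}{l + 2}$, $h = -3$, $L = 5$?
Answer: $\frac{49}{25} \approx 1.96$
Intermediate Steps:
$J{\left(E,l \right)} = \frac{1 + E}{2 + l}$
$K{\left(n,y \right)} = -1 + y - y^{2} - 2 n$ ($K{\left(n,y \right)} = \left(n + y\right) + \frac{1 + \left(3 n + y y\right)}{2 - 3} = \left(n + y\right) + \frac{1 + \left(3 n + y^{2}\right)}{-1} = \left(n + y\right) - \left(1 + \left(y^{2} + 3 n\right)\right) = \left(n + y\right) - \left(1 + y^{2} + 3 n\right) = -1 + y - y^{2} - 2 n$)
$K^{2}{\left(\frac{1}{L},0 \right)} = \left(-1 + 0 - 0^{2} - \frac{2}{5}\right)^{2} = \left(-1 + 0 - 0 - \frac{2}{5}\right)^{2} = \left(-1 + 0 + 0 - \frac{2}{5}\right)^{2} = \left(- \frac{7}{5}\right)^{2} = \frac{49}{25}$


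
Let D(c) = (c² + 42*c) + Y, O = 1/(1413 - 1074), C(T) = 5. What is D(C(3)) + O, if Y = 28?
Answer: 89158/339 ≈ 263.00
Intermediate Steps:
O = 1/339 ≈ 0.0029499
D(c) = 28 + c² + 42*c (D(c) = (c² + 42*c) + 28 = 28 + c² + 42*c)
D(C(3)) + O = (28 + 5² + 42*5) + 1/339 = (28 + 25 + 210) + 1/339 = 263 + 1/339 = 89158/339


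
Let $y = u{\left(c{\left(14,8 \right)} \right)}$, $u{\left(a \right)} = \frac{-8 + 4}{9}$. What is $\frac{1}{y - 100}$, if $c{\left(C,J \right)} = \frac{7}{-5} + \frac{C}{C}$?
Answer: $- \frac{9}{904} \approx -0.0099557$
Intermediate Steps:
$c{\left(C,J \right)} = - \frac{2}{5}$ ($c{\left(C,J \right)} = 7 \left(- \frac{1}{5}\right) + 1 = - \frac{7}{5} + 1 = - \frac{2}{5}$)
$u{\left(a \right)} = - \frac{4}{9}$ ($u{\left(a \right)} = \left(-4\right) \frac{1}{9} = - \frac{4}{9}$)
$y = - \frac{4}{9} \approx -0.44444$
$\frac{1}{y - 100} = \frac{1}{- \frac{4}{9} - 100} = \frac{1}{- \frac{904}{9}} = - \frac{9}{904}$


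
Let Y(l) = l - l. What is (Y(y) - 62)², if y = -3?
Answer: 3844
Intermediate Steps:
Y(l) = 0
(Y(y) - 62)² = (0 - 62)² = (-62)² = 3844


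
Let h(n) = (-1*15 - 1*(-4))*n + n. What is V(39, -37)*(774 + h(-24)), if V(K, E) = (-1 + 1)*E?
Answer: 0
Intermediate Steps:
V(K, E) = 0 (V(K, E) = 0*E = 0)
h(n) = -10*n (h(n) = (-15 + 4)*n + n = -11*n + n = -10*n)
V(39, -37)*(774 + h(-24)) = 0*(774 - 10*(-24)) = 0*(774 + 240) = 0*1014 = 0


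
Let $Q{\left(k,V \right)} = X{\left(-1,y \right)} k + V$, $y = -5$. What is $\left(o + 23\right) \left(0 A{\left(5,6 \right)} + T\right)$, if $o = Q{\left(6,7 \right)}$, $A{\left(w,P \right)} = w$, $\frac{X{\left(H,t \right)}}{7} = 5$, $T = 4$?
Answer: $960$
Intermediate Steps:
$X{\left(H,t \right)} = 35$ ($X{\left(H,t \right)} = 7 \cdot 5 = 35$)
$Q{\left(k,V \right)} = V + 35 k$ ($Q{\left(k,V \right)} = 35 k + V = V + 35 k$)
$o = 217$ ($o = 7 + 35 \cdot 6 = 7 + 210 = 217$)
$\left(o + 23\right) \left(0 A{\left(5,6 \right)} + T\right) = \left(217 + 23\right) \left(0 \cdot 5 + 4\right) = 240 \left(0 + 4\right) = 240 \cdot 4 = 960$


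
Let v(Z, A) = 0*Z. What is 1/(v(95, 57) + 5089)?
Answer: 1/5089 ≈ 0.00019650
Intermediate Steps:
v(Z, A) = 0
1/(v(95, 57) + 5089) = 1/(0 + 5089) = 1/5089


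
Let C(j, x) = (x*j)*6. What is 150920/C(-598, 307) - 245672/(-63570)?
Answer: 836595046/224433885 ≈ 3.7276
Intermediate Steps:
C(j, x) = 6*j*x (C(j, x) = (j*x)*6 = 6*j*x)
150920/C(-598, 307) - 245672/(-63570) = 150920/((6*(-598)*307)) - 245672/(-63570) = 150920/(-1101516) - 245672*(-1/63570) = 150920*(-1/1101516) + 122836/31785 = -37730/275379 + 122836/31785 = 836595046/224433885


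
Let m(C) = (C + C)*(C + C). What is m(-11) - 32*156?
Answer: -4508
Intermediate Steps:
m(C) = 4*C² (m(C) = (2*C)*(2*C) = 4*C²)
m(-11) - 32*156 = 4*(-11)² - 32*156 = 4*121 - 4992 = 484 - 4992 = -4508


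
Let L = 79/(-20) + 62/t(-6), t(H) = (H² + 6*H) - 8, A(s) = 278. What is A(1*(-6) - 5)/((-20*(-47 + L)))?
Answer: 139/587 ≈ 0.23680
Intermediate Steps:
t(H) = -8 + H² + 6*H
L = -117/10 (L = 79/(-20) + 62/(-8 + (-6)² + 6*(-6)) = 79*(-1/20) + 62/(-8 + 36 - 36) = -79/20 + 62/(-8) = -79/20 + 62*(-⅛) = -79/20 - 31/4 = -117/10 ≈ -11.700)
A(1*(-6) - 5)/((-20*(-47 + L))) = 278/((-20*(-47 - 117/10))) = 278/((-20*(-587/10))) = 278/1174 = 278*(1/1174) = 139/587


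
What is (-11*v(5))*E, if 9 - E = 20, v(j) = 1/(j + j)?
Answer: 121/10 ≈ 12.100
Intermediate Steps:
v(j) = 1/(2*j)
E = -11 (E = 9 - 1*20 = 9 - 20 = -11)
(-11*v(5))*E = -11/(2*5)*(-11) = -11*⅒*(-11) = -11/10*(-11) = 121/10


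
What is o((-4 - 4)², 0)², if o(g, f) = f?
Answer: 0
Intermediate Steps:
o((-4 - 4)², 0)² = 0² = 0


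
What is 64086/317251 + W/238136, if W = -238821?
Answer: -5500456125/6868080376 ≈ -0.80087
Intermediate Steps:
64086/317251 + W/238136 = 64086/317251 - 238821/238136 = 64086*(1/317251) - 238821*1/238136 = 5826/28841 - 238821/238136 = -5500456125/6868080376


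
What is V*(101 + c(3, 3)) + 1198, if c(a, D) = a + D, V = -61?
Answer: -5329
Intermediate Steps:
c(a, D) = D + a
V*(101 + c(3, 3)) + 1198 = -61*(101 + (3 + 3)) + 1198 = -61*(101 + 6) + 1198 = -61*107 + 1198 = -6527 + 1198 = -5329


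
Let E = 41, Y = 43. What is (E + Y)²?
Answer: 7056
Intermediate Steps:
(E + Y)² = (41 + 43)² = 84² = 7056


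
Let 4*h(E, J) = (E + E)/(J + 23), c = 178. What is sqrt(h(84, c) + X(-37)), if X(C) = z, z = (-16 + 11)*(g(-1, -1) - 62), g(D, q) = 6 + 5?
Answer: sqrt(1145633)/67 ≈ 15.975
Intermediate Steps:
h(E, J) = E/(2*(23 + J)) (h(E, J) = ((E + E)/(J + 23))/4 = ((2*E)/(23 + J))/4 = (2*E/(23 + J))/4 = E/(2*(23 + J)))
g(D, q) = 11
z = 255 (z = (-16 + 11)*(11 - 62) = -5*(-51) = 255)
X(C) = 255
sqrt(h(84, c) + X(-37)) = sqrt((1/2)*84/(23 + 178) + 255) = sqrt((1/2)*84/201 + 255) = sqrt((1/2)*84*(1/201) + 255) = sqrt(14/67 + 255) = sqrt(17099/67) = sqrt(1145633)/67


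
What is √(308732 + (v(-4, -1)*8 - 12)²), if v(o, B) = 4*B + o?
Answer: 2*√78627 ≈ 560.81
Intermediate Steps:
v(o, B) = o + 4*B
√(308732 + (v(-4, -1)*8 - 12)²) = √(308732 + ((-4 + 4*(-1))*8 - 12)²) = √(308732 + ((-4 - 4)*8 - 12)²) = √(308732 + (-8*8 - 12)²) = √(308732 + (-64 - 12)²) = √(308732 + (-76)²) = √(308732 + 5776) = √314508 = 2*√78627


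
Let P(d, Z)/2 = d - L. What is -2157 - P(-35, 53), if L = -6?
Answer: -2099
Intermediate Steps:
P(d, Z) = 12 + 2*d (P(d, Z) = 2*(d - 1*(-6)) = 2*(d + 6) = 2*(6 + d) = 12 + 2*d)
-2157 - P(-35, 53) = -2157 - (12 + 2*(-35)) = -2157 - (12 - 70) = -2157 - 1*(-58) = -2157 + 58 = -2099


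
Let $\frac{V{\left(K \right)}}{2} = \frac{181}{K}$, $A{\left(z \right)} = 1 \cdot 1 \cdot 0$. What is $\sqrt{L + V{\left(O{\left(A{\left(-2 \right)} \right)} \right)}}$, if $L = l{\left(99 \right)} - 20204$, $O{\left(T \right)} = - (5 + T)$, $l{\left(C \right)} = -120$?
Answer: $\frac{i \sqrt{509910}}{5} \approx 142.82 i$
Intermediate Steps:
$A{\left(z \right)} = 0$ ($A{\left(z \right)} = 1 \cdot 0 = 0$)
$O{\left(T \right)} = -5 - T$
$L = -20324$ ($L = -120 - 20204 = -20324$)
$V{\left(K \right)} = \frac{362}{K}$ ($V{\left(K \right)} = 2 \frac{181}{K} = \frac{362}{K}$)
$\sqrt{L + V{\left(O{\left(A{\left(-2 \right)} \right)} \right)}} = \sqrt{-20324 + \frac{362}{-5 - 0}} = \sqrt{-20324 + \frac{362}{-5 + 0}} = \sqrt{-20324 + \frac{362}{-5}} = \sqrt{-20324 + 362 \left(- \frac{1}{5}\right)} = \sqrt{-20324 - \frac{362}{5}} = \sqrt{- \frac{101982}{5}} = \frac{i \sqrt{509910}}{5}$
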